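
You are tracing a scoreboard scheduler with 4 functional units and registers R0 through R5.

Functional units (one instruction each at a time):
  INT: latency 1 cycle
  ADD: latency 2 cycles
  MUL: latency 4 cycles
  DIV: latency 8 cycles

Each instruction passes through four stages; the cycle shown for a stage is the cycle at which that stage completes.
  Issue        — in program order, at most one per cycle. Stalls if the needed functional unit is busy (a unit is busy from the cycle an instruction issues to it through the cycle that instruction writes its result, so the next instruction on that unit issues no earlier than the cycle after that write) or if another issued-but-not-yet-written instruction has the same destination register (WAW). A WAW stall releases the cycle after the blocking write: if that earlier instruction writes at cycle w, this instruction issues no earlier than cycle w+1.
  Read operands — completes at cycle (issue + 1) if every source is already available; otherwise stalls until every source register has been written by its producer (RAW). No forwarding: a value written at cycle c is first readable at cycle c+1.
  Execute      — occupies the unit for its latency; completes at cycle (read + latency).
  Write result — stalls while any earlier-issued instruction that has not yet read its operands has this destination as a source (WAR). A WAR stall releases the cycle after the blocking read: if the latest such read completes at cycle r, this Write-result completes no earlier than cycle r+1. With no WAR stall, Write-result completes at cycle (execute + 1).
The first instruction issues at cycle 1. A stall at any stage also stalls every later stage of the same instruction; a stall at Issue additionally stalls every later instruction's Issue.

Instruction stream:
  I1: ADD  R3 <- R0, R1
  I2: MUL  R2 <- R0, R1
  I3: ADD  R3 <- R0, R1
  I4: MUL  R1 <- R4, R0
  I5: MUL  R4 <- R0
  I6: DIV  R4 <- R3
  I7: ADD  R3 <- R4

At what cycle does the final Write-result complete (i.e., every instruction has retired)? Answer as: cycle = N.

cycle = 37

c1: I1→ADD
c2: I1 RO, I2→MUL
c3: I2 RO
c4: I1 EX
c5: I1 WR R3
c6: I3→ADD
c7: I2 EX, I3 RO
c8: I2 WR R2
c9: I3 EX, I4→MUL
c10: I3 WR R3, I4 RO
c14: I4 EX
c15: I4 WR R1
c16: I5→MUL
c17: I5 RO
c21: I5 EX
c22: I5 WR R4
c23: I6→DIV
c24: I6 RO, I7→ADD
c32: I6 EX
c33: I6 WR R4
c34: I7 RO
c36: I7 EX
c37: I7 WR R3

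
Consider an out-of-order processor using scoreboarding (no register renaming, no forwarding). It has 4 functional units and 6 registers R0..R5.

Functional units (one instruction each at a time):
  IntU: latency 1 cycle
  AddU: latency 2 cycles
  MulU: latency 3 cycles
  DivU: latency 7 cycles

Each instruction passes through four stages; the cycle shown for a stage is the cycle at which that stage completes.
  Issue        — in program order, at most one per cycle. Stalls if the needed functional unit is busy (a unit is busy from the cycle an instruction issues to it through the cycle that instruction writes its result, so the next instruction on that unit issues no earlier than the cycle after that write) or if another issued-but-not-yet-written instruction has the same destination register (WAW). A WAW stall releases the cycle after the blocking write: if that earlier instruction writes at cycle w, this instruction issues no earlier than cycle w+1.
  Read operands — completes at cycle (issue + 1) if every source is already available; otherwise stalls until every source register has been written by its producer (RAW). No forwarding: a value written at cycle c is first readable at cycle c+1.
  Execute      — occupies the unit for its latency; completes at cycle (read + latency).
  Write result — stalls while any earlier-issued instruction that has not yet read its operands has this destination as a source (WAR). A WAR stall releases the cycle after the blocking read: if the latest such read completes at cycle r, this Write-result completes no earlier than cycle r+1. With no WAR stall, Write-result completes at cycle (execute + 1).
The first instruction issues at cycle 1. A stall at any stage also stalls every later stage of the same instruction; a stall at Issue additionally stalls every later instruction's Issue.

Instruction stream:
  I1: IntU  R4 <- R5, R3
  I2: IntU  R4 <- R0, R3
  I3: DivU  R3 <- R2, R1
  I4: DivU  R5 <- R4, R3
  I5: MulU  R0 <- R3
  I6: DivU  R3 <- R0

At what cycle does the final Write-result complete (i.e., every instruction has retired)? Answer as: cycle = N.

cycle 1: I1 issues→IntU
cycle 2: I1 reads
cycle 3: I1 exec-done
cycle 4: I1 writes R4
cycle 5: I2 issues→IntU
cycle 6: I2 reads · I3 issues→DivU
cycle 7: I2 exec-done · I3 reads
cycle 8: I2 writes R4
cycle 14: I3 exec-done
cycle 15: I3 writes R3
cycle 16: I4 issues→DivU
cycle 17: I4 reads · I5 issues→MulU
cycle 18: I5 reads
cycle 21: I5 exec-done
cycle 22: I5 writes R0
cycle 24: I4 exec-done
cycle 25: I4 writes R5
cycle 26: I6 issues→DivU
cycle 27: I6 reads
cycle 34: I6 exec-done
cycle 35: I6 writes R3

cycle = 35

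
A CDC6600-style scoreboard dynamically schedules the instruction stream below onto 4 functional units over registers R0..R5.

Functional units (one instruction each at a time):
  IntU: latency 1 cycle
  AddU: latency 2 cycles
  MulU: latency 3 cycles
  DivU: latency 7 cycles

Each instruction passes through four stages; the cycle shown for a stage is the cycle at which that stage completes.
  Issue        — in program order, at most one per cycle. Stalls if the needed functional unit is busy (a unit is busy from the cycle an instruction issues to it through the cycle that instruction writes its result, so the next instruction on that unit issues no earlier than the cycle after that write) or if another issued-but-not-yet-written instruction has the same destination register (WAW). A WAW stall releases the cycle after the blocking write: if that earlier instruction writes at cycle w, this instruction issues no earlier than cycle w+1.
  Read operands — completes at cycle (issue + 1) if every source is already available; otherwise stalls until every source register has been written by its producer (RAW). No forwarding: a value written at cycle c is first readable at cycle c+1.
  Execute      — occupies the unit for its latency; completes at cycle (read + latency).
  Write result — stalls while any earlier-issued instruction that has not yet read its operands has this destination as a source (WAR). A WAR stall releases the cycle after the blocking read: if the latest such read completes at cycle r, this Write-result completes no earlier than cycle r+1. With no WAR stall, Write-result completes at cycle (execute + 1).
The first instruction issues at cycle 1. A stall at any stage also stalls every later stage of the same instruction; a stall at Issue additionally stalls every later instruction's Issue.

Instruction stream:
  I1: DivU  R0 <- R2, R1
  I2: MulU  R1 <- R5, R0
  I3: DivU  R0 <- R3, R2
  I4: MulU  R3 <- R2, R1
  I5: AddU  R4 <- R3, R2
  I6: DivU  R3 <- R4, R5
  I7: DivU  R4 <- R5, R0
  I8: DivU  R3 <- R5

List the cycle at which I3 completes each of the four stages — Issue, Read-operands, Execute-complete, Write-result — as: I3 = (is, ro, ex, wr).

I3 = (11, 12, 19, 20)

[1] I1 dispatched to DivU
[2] I1 operands ready · I2 dispatched to MulU
[9] I1 complete
[10] R0←I1
[11] I2 operands ready · I3 dispatched to DivU
[12] I3 operands ready
[14] I2 complete
[15] R1←I2
[16] I4 dispatched to MulU
[17] I4 operands ready · I5 dispatched to AddU
[19] I3 complete
[20] R0←I3 · I4 complete
[21] R3←I4
[22] I5 operands ready · I6 dispatched to DivU
[24] I5 complete
[25] R4←I5
[26] I6 operands ready
[33] I6 complete
[34] R3←I6
[35] I7 dispatched to DivU
[36] I7 operands ready
[43] I7 complete
[44] R4←I7
[45] I8 dispatched to DivU
[46] I8 operands ready
[53] I8 complete
[54] R3←I8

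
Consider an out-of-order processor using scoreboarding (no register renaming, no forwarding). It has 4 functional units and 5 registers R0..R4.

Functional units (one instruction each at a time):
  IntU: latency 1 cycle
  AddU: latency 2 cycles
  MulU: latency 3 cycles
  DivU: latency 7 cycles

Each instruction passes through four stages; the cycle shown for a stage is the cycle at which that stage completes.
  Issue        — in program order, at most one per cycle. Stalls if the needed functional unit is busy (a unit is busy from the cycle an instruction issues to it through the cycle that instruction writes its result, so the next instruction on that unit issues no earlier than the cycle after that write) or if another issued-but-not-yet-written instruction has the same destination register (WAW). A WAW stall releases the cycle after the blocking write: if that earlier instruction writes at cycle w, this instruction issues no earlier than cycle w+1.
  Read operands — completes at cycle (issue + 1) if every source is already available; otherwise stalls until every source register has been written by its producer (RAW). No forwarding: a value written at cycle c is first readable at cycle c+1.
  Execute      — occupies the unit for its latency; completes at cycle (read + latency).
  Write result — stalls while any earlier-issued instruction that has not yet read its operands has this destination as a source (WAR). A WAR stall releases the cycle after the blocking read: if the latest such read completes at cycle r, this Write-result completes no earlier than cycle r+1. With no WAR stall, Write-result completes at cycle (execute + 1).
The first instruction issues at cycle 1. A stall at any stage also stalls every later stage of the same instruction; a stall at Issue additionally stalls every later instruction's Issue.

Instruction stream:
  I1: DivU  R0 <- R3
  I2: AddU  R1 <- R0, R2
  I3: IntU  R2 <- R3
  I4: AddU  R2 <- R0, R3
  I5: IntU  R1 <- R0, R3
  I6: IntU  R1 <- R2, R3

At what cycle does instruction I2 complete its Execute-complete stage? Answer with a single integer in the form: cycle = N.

I1: IS=1 RO=2 EX=9 WR=10
I2: IS=2 RO=11 EX=13 WR=14  [RAW R0: wait I1 write@10]
I3: IS=3 RO=4 EX=5 WR=12  [WAR R2: wait I2 read@11]
I4: IS=15 RO=16 EX=18 WR=19  [struct: AddU busy until I2 writes@14]
I5: IS=16 RO=17 EX=18 WR=19
I6: IS=20 RO=21 EX=22 WR=23  [struct: IntU busy until I5 writes@19]

cycle = 13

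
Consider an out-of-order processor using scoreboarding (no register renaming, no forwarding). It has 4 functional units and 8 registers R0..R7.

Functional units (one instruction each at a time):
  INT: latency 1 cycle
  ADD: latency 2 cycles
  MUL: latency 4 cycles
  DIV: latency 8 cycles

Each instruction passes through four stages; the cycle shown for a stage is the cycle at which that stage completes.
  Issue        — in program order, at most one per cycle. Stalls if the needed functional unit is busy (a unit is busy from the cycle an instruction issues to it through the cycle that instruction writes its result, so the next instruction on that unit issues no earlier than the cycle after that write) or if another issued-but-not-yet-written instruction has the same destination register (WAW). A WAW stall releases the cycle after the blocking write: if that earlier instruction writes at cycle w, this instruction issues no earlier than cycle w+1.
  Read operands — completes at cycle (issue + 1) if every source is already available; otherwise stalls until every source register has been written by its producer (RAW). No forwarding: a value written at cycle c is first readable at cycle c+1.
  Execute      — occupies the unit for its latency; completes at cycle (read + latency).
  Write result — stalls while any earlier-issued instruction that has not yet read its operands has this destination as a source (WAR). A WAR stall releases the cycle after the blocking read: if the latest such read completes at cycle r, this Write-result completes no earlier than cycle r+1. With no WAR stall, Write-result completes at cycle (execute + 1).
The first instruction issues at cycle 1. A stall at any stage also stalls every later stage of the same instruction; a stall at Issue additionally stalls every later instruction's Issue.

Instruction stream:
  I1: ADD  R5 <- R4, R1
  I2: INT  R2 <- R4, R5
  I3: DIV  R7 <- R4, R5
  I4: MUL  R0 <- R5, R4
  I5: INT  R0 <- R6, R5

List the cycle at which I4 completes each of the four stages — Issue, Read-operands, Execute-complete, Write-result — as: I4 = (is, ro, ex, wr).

I4 = (4, 6, 10, 11)

[I1] 1/2/4/5
[I2] 2/6/7/8  (RAW R5: wait I1 write@5)
[I3] 3/6/14/15  (RAW R5: wait I1 write@5)
[I4] 4/6/10/11  (RAW R5: wait I1 write@5)
[I5] 12/13/14/15  (WAW R0: wait I4 write@11)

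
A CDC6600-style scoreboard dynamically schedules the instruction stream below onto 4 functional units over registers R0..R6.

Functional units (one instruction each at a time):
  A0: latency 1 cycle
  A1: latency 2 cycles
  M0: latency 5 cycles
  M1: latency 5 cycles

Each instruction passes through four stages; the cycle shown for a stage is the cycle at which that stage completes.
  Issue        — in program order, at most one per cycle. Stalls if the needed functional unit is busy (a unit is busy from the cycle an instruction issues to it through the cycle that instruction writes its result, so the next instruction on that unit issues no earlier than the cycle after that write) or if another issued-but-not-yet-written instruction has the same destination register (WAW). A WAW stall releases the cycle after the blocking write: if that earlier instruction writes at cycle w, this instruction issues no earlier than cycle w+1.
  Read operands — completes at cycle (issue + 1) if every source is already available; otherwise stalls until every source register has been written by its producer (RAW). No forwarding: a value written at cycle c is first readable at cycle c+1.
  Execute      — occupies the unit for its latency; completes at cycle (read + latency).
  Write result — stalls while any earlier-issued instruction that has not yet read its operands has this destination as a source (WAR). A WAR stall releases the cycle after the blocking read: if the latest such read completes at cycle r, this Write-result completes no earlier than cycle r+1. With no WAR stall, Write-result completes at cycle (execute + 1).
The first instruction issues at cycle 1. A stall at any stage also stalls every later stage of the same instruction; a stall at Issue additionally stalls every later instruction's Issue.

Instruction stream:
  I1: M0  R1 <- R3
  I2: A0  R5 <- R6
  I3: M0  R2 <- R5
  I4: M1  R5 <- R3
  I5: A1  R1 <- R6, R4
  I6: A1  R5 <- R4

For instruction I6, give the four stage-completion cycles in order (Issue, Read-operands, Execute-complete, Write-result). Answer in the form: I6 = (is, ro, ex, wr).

c1: I1→M0
c2: I1 RO | I2→A0
c3: I2 RO
c4: I2 EX
c5: I2 WR R5
c7: I1 EX
c8: I1 WR R1
c9: I3→M0
c10: I3 RO | I4→M1
c11: I4 RO | I5→A1
c12: I5 RO
c14: I5 EX
c15: I3 EX | I5 WR R1
c16: I3 WR R2 | I4 EX
c17: I4 WR R5
c18: I6→A1
c19: I6 RO
c21: I6 EX
c22: I6 WR R5

I6 = (18, 19, 21, 22)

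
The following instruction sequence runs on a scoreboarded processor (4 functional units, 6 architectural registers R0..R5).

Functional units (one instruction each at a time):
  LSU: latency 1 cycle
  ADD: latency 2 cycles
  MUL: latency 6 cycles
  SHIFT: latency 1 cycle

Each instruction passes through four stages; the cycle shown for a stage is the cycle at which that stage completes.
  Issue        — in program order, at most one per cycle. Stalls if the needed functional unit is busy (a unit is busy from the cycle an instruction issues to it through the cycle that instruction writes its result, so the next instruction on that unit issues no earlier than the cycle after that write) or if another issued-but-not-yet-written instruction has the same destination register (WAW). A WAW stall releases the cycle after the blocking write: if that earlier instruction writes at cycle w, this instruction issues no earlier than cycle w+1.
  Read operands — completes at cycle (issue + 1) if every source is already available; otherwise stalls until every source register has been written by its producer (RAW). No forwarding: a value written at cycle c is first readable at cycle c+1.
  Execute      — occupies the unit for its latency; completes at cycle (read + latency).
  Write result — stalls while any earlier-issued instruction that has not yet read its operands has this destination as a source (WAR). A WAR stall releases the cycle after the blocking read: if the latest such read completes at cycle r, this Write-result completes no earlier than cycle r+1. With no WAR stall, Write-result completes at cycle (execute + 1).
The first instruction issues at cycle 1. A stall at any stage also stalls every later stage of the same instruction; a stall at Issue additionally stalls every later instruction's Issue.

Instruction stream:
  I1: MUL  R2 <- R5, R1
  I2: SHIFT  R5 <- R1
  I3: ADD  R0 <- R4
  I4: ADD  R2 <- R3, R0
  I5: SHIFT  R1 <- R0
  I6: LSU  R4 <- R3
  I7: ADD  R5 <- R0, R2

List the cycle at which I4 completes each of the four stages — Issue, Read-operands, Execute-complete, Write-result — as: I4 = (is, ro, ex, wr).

I1 -> (1, 2, 8, 9)
I2 -> (2, 3, 4, 5)
I3 -> (3, 4, 6, 7)
I4 -> (10, 11, 13, 14)  // WAW R2: wait I1 write@9
I5 -> (11, 12, 13, 14)
I6 -> (12, 13, 14, 15)
I7 -> (15, 16, 18, 19)  // struct: ADD busy until I4 writes@14

I4 = (10, 11, 13, 14)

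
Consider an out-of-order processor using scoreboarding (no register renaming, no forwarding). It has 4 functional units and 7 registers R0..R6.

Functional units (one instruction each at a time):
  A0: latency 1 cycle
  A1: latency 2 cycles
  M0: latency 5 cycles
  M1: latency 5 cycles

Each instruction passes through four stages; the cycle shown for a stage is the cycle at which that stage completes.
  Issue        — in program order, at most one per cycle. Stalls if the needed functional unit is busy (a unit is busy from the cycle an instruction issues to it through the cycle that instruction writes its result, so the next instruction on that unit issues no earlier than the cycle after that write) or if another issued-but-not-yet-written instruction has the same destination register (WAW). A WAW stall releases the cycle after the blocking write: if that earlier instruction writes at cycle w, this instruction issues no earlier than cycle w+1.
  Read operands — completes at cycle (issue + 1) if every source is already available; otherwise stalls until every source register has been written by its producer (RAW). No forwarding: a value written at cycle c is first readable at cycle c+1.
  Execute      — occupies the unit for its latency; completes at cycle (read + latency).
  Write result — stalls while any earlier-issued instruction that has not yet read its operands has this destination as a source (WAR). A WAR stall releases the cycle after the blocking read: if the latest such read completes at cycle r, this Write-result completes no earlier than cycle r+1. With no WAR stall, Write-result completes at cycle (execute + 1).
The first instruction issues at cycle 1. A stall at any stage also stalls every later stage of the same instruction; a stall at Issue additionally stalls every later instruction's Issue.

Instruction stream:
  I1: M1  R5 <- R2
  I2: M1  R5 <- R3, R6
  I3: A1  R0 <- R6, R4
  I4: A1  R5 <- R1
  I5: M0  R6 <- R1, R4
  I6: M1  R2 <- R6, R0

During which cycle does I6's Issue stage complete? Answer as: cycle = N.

cycle = 19

  I1 | 1 | 2 | 7 | 8
  I2 | 9 | 10 | 15 | 16   struct: M1 busy until I1 writes@8
  I3 | 10 | 11 | 13 | 14
  I4 | 17 | 18 | 20 | 21   WAW R5: wait I2 write@16
  I5 | 18 | 19 | 24 | 25
  I6 | 19 | 26 | 31 | 32   RAW R6: wait I5 write@25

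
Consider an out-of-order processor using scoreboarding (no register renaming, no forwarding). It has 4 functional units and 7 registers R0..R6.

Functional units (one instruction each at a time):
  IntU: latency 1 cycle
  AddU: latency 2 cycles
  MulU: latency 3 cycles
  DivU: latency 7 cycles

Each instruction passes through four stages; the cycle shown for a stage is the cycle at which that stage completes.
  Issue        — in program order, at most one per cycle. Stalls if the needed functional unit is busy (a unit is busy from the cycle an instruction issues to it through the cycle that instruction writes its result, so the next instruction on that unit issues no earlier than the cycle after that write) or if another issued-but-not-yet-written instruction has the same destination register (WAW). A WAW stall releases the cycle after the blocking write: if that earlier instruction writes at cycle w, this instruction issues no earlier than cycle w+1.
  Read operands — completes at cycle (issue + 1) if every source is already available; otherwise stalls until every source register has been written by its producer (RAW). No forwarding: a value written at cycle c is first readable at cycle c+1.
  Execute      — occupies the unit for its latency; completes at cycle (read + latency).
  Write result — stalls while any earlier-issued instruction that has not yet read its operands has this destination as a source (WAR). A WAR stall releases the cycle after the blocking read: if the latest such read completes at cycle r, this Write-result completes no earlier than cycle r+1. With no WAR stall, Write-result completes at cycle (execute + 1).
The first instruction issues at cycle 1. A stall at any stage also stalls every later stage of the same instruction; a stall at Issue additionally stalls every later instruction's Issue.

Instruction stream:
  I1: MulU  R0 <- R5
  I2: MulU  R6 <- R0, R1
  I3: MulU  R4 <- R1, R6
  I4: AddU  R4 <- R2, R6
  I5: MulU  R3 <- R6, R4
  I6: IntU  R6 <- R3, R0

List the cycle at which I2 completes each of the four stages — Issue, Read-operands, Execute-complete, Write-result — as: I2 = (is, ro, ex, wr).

I2 = (7, 8, 11, 12)

t=1  I1→MulU
t=2  I1 RO
t=5  I1 EX
t=6  I1 WR R0
t=7  I2→MulU
t=8  I2 RO
t=11  I2 EX
t=12  I2 WR R6
t=13  I3→MulU
t=14  I3 RO
t=17  I3 EX
t=18  I3 WR R4
t=19  I4→AddU
t=20  I4 RO | I5→MulU
t=21  I6→IntU
t=22  I4 EX
t=23  I4 WR R4
t=24  I5 RO
t=27  I5 EX
t=28  I5 WR R3
t=29  I6 RO
t=30  I6 EX
t=31  I6 WR R6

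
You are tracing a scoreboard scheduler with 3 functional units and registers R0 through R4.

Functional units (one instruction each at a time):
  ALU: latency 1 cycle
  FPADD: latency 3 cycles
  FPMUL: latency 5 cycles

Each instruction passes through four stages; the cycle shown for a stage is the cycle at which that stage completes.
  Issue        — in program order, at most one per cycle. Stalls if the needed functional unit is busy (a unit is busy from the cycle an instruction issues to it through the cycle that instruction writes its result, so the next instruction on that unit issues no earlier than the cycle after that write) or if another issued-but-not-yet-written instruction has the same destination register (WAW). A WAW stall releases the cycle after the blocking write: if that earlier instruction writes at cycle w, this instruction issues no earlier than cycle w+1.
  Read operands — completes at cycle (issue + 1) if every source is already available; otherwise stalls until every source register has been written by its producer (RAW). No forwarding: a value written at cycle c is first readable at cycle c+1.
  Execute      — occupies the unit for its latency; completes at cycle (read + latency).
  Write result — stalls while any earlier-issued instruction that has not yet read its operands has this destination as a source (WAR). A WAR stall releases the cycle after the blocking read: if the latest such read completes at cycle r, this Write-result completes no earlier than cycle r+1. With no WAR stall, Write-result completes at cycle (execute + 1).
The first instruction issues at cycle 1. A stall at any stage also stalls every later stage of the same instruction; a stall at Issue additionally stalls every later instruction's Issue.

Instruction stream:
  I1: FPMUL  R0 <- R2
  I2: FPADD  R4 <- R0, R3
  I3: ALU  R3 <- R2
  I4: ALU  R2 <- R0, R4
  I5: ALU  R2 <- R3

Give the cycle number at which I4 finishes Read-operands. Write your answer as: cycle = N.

c1: I1 issues→FPMUL
c2: I1 reads | I2 issues→FPADD
c3: I3 issues→ALU
c4: I3 reads
c5: I3 exec-done
c7: I1 exec-done
c8: I1 writes R0
c9: I2 reads
c10: I3 writes R3
c11: I4 issues→ALU
c12: I2 exec-done
c13: I2 writes R4
c14: I4 reads
c15: I4 exec-done
c16: I4 writes R2
c17: I5 issues→ALU
c18: I5 reads
c19: I5 exec-done
c20: I5 writes R2

cycle = 14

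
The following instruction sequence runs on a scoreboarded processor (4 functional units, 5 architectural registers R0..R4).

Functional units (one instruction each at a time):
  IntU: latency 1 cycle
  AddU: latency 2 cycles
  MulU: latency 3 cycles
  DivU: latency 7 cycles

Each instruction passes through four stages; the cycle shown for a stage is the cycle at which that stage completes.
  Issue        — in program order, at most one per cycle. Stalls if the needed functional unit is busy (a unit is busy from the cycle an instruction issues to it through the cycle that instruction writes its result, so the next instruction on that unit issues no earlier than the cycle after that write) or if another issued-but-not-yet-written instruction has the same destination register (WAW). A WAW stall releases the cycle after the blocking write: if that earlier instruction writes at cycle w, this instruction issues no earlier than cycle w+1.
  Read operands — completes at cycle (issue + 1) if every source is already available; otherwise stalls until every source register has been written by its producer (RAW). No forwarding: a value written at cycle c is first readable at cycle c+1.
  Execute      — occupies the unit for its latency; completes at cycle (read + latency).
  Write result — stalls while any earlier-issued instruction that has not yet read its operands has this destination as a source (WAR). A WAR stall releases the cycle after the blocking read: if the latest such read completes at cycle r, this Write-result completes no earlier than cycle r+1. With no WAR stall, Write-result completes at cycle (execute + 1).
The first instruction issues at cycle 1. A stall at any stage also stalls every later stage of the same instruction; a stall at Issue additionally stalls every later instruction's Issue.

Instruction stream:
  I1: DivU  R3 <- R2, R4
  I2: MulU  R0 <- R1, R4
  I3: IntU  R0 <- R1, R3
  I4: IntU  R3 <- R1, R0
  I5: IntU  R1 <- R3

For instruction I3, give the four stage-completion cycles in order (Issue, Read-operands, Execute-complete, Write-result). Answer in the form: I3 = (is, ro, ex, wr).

I3 = (8, 11, 12, 13)

c1: I1→DivU
c2: I1 RO · I2→MulU
c3: I2 RO
c6: I2 EX
c7: I2 WR R0
c8: I3→IntU
c9: I1 EX
c10: I1 WR R3
c11: I3 RO
c12: I3 EX
c13: I3 WR R0
c14: I4→IntU
c15: I4 RO
c16: I4 EX
c17: I4 WR R3
c18: I5→IntU
c19: I5 RO
c20: I5 EX
c21: I5 WR R1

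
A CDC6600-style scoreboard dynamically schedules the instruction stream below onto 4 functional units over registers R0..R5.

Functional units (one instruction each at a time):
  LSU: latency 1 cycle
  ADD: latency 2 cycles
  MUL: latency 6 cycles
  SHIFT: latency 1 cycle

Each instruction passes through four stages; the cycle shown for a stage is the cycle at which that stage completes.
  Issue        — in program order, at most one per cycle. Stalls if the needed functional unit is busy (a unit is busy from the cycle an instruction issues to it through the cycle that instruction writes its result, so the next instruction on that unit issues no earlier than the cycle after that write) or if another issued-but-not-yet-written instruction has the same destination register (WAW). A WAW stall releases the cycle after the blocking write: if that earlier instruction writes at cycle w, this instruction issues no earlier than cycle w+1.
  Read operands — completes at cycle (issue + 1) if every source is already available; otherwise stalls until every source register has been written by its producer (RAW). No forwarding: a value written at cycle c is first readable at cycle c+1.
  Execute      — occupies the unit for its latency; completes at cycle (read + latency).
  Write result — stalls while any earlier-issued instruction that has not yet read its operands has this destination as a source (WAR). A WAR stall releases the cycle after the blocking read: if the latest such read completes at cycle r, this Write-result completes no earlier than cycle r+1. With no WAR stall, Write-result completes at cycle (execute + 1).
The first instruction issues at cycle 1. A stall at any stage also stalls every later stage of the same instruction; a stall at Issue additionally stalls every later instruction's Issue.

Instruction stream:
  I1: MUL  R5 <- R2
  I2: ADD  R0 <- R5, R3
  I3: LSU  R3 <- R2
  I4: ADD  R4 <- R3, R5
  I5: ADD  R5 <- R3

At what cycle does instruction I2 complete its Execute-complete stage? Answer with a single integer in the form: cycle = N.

cycle = 12

[I1] 1/2/8/9
[I2] 2/10/12/13  (RAW R5: wait I1 write@9)
[I3] 3/4/5/11  (WAR R3: wait I2 read@10)
[I4] 14/15/17/18  (struct: ADD busy until I2 writes@13)
[I5] 19/20/22/23  (struct: ADD busy until I4 writes@18)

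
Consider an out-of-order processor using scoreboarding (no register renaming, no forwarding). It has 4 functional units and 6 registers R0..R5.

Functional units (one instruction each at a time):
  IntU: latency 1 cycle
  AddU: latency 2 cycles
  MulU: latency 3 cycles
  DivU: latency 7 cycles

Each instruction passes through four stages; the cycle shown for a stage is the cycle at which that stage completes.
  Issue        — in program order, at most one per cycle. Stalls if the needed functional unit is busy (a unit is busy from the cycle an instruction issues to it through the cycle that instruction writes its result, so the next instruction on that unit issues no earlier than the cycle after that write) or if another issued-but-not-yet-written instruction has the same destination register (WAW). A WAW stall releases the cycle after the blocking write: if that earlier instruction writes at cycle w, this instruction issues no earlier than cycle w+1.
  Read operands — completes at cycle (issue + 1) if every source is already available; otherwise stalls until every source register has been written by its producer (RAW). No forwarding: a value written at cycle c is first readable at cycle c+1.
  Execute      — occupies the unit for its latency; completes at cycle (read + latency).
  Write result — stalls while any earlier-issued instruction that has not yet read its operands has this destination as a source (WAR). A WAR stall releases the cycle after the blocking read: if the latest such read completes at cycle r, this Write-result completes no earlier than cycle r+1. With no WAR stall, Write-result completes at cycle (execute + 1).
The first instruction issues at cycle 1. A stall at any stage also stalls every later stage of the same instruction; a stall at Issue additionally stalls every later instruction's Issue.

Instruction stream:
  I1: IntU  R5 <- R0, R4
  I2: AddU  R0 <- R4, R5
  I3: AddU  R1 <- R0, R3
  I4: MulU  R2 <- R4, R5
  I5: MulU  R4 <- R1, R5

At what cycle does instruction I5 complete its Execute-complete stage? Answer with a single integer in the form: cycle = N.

cycle = 20

[I1] 1/2/3/4
[I2] 2/5/7/8  (RAW R5: wait I1 write@4)
[I3] 9/10/12/13  (struct: AddU busy until I2 writes@8)
[I4] 10/11/14/15
[I5] 16/17/20/21  (struct: MulU busy until I4 writes@15)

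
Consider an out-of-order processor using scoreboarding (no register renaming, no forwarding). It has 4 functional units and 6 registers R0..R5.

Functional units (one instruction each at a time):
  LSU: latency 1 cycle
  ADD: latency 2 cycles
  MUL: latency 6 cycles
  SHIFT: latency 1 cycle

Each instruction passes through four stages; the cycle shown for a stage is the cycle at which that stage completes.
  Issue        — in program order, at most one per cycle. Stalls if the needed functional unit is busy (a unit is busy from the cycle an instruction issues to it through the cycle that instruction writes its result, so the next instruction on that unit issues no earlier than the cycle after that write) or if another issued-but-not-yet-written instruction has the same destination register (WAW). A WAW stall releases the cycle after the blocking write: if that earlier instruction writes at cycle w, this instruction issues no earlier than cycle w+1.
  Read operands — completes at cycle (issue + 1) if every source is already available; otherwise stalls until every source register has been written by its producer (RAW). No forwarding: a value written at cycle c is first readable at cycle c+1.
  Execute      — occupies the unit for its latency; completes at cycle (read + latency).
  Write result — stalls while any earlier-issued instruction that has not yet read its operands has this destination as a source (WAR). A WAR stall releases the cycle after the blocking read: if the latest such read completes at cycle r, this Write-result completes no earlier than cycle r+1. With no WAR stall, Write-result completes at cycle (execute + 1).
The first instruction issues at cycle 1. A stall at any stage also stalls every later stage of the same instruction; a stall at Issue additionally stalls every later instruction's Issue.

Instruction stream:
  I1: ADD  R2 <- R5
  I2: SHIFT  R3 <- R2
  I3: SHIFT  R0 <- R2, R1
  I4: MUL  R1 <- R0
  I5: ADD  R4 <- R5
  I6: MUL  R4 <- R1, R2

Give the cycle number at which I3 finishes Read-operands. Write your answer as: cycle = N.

c1: I1→ADD
c2: I1 RO · I2→SHIFT
c4: I1 EX
c5: I1 WR R2
c6: I2 RO
c7: I2 EX
c8: I2 WR R3
c9: I3→SHIFT
c10: I3 RO · I4→MUL
c11: I3 EX · I5→ADD
c12: I3 WR R0 · I5 RO
c13: I4 RO
c14: I5 EX
c15: I5 WR R4
c19: I4 EX
c20: I4 WR R1
c21: I6→MUL
c22: I6 RO
c28: I6 EX
c29: I6 WR R4

cycle = 10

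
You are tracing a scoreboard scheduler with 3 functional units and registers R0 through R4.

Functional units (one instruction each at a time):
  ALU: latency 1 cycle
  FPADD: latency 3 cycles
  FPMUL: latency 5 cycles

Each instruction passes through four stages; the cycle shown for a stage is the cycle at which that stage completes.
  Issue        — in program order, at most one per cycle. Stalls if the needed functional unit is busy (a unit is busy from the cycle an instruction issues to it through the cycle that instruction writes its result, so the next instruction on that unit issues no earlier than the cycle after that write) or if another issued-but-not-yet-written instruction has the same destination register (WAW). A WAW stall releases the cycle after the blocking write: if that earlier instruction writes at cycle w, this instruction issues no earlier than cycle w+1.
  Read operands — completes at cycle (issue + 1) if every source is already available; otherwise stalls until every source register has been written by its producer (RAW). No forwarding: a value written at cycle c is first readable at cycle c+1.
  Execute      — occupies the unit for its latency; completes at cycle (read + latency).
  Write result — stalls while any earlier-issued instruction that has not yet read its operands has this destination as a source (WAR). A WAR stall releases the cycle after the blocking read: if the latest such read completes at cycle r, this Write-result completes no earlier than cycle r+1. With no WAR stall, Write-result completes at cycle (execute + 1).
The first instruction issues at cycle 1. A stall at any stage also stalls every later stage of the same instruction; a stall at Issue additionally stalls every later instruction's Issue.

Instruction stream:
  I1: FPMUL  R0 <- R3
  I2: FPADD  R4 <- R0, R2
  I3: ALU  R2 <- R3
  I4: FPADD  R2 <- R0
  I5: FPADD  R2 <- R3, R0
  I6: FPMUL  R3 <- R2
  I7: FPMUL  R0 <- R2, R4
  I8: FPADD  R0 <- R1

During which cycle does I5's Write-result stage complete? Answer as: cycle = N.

c1: I1 issues→FPMUL
c2: I1 reads, I2 issues→FPADD
c3: I3 issues→ALU
c4: I3 reads
c5: I3 exec-done
c7: I1 exec-done
c8: I1 writes R0
c9: I2 reads
c10: I3 writes R2
c12: I2 exec-done
c13: I2 writes R4
c14: I4 issues→FPADD
c15: I4 reads
c18: I4 exec-done
c19: I4 writes R2
c20: I5 issues→FPADD
c21: I5 reads, I6 issues→FPMUL
c24: I5 exec-done
c25: I5 writes R2
c26: I6 reads
c31: I6 exec-done
c32: I6 writes R3
c33: I7 issues→FPMUL
c34: I7 reads
c39: I7 exec-done
c40: I7 writes R0
c41: I8 issues→FPADD
c42: I8 reads
c45: I8 exec-done
c46: I8 writes R0

cycle = 25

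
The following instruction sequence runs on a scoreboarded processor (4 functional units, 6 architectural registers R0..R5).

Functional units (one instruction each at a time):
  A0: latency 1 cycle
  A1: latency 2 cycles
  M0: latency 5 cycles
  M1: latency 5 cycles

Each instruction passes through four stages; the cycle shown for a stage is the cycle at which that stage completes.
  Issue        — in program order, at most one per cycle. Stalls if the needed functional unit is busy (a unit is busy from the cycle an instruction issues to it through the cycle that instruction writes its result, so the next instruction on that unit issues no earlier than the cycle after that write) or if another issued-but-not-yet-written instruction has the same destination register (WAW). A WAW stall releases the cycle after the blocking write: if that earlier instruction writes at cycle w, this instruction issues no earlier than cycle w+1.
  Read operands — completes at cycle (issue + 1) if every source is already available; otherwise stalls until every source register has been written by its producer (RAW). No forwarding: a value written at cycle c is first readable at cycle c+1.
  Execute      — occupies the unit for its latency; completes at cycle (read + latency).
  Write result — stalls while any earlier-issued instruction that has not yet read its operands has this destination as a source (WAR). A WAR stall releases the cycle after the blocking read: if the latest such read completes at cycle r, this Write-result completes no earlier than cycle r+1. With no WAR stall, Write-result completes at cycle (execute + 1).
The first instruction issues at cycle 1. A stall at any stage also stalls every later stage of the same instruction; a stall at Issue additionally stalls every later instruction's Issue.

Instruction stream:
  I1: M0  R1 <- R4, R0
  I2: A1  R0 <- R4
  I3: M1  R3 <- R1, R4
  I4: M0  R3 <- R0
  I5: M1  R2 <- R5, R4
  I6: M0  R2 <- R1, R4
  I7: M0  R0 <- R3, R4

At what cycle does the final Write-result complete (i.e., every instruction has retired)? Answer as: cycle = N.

  I1 | 1 | 2 | 7 | 8
  I2 | 2 | 3 | 5 | 6
  I3 | 3 | 9 | 14 | 15   RAW R1: wait I1 write@8
  I4 | 16 | 17 | 22 | 23   WAW R3: wait I3 write@15
  I5 | 17 | 18 | 23 | 24
  I6 | 25 | 26 | 31 | 32   WAW R2: wait I5 write@24
  I7 | 33 | 34 | 39 | 40   struct: M0 busy until I6 writes@32

cycle = 40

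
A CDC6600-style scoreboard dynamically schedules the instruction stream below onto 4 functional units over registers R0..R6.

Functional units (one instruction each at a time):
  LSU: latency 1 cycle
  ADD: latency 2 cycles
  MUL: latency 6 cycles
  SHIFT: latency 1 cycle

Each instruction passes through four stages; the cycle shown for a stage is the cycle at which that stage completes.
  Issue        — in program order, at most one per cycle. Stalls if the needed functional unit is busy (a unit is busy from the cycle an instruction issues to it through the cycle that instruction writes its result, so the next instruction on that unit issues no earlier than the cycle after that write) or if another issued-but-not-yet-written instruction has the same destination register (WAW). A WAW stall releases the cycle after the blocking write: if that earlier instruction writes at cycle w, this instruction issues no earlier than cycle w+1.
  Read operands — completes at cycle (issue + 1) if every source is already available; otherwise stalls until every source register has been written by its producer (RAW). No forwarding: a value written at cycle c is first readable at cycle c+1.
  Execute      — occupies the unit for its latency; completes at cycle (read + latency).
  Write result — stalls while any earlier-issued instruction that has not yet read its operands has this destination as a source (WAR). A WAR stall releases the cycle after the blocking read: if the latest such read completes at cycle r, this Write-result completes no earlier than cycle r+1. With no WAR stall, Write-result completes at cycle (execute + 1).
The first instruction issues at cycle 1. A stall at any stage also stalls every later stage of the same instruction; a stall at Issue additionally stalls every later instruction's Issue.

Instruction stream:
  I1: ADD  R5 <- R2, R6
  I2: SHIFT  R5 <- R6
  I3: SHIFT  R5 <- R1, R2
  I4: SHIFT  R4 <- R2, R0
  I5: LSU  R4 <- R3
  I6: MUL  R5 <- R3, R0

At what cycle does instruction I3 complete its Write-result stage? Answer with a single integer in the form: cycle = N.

[1] issue I1 (ADD)
[2] I1 read-ops
[4] I1 finished on ADD
[5] I1→R5
[6] issue I2 (SHIFT)
[7] I2 read-ops
[8] I2 finished on SHIFT
[9] I2→R5
[10] issue I3 (SHIFT)
[11] I3 read-ops
[12] I3 finished on SHIFT
[13] I3→R5
[14] issue I4 (SHIFT)
[15] I4 read-ops
[16] I4 finished on SHIFT
[17] I4→R4
[18] issue I5 (LSU)
[19] I5 read-ops · issue I6 (MUL)
[20] I5 finished on LSU · I6 read-ops
[21] I5→R4
[26] I6 finished on MUL
[27] I6→R5

cycle = 13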